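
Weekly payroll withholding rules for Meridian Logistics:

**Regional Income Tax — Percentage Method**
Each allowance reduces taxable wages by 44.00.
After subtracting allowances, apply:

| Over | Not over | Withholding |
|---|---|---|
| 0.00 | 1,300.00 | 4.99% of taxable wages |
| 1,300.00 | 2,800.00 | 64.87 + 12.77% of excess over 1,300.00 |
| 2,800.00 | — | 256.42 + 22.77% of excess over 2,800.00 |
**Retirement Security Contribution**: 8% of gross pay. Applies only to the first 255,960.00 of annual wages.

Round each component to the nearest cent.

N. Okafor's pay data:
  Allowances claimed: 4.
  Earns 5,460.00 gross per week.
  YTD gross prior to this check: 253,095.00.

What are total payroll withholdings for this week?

1,051.23

Regional Income Tax: taxable = 5,460.00 − 4×44.00 = 5,284.00
  256.42 + 22.77% × (5,284.00 − 2,800.00) = 256.42 + 22.77% × 2,484.00 = 822.03
Retirement Security Contribution: cap 255,960.00 − YTD 253,095.00 = 2,865.00 subject; 8% × 2,865.00 = 229.20
Total: 822.03 + 229.20 = 1,051.23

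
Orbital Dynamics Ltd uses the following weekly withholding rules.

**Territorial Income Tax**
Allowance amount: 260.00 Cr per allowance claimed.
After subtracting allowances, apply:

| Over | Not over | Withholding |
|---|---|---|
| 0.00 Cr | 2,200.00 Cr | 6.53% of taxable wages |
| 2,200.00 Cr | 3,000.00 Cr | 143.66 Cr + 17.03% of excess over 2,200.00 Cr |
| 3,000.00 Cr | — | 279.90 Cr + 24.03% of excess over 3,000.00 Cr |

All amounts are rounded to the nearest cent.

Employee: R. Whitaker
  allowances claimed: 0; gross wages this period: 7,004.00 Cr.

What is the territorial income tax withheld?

Territorial Income Tax: taxable = 7,004.00 Cr
  279.90 Cr + 24.03% × (7,004.00 Cr − 3,000.00 Cr) = 279.90 Cr + 24.03% × 4,004.00 Cr = 1,242.06 Cr

1,242.06 Cr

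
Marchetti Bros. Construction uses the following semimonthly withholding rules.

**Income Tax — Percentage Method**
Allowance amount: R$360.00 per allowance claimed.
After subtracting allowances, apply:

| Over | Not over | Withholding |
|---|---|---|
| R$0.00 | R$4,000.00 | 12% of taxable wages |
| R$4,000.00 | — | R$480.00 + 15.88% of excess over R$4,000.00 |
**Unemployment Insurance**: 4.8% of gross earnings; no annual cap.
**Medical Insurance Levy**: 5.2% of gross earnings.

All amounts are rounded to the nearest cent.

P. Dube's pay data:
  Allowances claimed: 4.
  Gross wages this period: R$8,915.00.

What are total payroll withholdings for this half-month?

R$1,923.33

Income Tax: taxable = R$8,915.00 − 4×R$360.00 = R$7,475.00
  R$480.00 + 15.88% × (R$7,475.00 − R$4,000.00) = R$480.00 + 15.88% × R$3,475.00 = R$1,031.83
Unemployment Insurance: 4.8% × R$8,915.00 = R$427.92
Medical Insurance Levy: 5.2% × R$8,915.00 = R$463.58
Total: R$1,031.83 + R$427.92 + R$463.58 = R$1,923.33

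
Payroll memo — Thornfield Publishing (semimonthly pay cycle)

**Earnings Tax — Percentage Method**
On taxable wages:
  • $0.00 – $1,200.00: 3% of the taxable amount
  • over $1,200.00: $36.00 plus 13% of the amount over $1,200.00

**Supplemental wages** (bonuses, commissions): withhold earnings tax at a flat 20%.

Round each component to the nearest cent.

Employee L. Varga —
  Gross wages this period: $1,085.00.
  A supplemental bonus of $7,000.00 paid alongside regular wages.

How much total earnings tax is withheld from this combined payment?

$1,432.55

Earnings Tax: taxable = $1,085.00
  3% × $1,085.00 = $32.55
Supplemental (20% flat on bonus): 20% × $7,000.00 = $1,400.00
Total earnings tax: $32.55 + $1,400.00 = $1,432.55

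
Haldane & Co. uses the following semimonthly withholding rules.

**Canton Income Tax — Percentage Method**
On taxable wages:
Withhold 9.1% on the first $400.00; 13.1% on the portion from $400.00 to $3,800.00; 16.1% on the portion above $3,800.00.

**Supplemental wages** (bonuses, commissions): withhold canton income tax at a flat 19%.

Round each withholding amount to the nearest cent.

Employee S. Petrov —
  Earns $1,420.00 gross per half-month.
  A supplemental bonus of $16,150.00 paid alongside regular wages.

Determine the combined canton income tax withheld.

Canton Income Tax: taxable = $1,420.00
  $36.40 + 13.1% × ($1,420.00 − $400.00) = $36.40 + 13.1% × $1,020.00 = $170.02
Supplemental (19% flat on bonus): 19% × $16,150.00 = $3,068.50
Total canton income tax: $170.02 + $3,068.50 = $3,238.52

$3,238.52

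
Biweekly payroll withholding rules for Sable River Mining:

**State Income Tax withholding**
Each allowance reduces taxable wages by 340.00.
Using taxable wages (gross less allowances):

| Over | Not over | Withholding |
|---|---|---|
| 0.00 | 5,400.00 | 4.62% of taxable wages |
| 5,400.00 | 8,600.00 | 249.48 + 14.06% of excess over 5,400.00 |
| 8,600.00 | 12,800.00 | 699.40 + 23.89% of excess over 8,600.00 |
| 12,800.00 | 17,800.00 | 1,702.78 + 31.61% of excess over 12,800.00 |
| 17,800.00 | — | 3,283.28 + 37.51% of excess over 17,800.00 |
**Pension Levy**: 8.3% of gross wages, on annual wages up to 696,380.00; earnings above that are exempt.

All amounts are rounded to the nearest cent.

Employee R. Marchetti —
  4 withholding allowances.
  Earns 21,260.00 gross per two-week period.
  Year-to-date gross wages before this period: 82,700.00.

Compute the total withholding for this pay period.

5,835.57

State Income Tax: taxable = 21,260.00 − 4×340.00 = 19,900.00
  3,283.28 + 37.51% × (19,900.00 − 17,800.00) = 3,283.28 + 37.51% × 2,100.00 = 4,070.99
Pension Levy: 8.3% × 21,260.00 = 1,764.58
Total: 4,070.99 + 1,764.58 = 5,835.57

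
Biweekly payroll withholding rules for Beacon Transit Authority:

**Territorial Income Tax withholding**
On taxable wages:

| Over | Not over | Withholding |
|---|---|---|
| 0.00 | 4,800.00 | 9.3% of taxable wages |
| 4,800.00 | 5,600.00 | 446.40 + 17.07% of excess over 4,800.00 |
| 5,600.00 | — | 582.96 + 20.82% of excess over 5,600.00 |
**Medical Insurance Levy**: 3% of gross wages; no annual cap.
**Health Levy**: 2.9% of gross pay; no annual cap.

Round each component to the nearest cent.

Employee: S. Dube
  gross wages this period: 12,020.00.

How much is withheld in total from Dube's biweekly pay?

Territorial Income Tax: taxable = 12,020.00
  582.96 + 20.82% × (12,020.00 − 5,600.00) = 582.96 + 20.82% × 6,420.00 = 1,919.60
Medical Insurance Levy: 3% × 12,020.00 = 360.60
Health Levy: 2.9% × 12,020.00 = 348.58
Total: 1,919.60 + 360.60 + 348.58 = 2,628.78

2,628.78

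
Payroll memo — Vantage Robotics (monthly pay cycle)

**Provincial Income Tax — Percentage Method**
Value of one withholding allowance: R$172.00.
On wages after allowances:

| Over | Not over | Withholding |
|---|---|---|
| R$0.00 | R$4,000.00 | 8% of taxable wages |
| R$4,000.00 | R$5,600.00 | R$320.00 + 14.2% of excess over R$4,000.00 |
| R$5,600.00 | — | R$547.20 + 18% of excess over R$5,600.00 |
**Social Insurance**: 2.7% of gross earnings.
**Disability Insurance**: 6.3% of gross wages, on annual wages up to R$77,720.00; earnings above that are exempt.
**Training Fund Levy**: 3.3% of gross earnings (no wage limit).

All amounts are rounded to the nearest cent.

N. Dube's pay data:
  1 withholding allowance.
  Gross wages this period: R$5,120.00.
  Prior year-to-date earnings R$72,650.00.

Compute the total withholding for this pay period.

R$1,081.23

Provincial Income Tax: taxable = R$5,120.00 − 1×R$172.00 = R$4,948.00
  R$320.00 + 14.2% × (R$4,948.00 − R$4,000.00) = R$320.00 + 14.2% × R$948.00 = R$454.62
Social Insurance: 2.7% × R$5,120.00 = R$138.24
Disability Insurance: cap R$77,720.00 − YTD R$72,650.00 = R$5,070.00 subject; 6.3% × R$5,070.00 = R$319.41
Training Fund Levy: 3.3% × R$5,120.00 = R$168.96
Total: R$454.62 + R$138.24 + R$319.41 + R$168.96 = R$1,081.23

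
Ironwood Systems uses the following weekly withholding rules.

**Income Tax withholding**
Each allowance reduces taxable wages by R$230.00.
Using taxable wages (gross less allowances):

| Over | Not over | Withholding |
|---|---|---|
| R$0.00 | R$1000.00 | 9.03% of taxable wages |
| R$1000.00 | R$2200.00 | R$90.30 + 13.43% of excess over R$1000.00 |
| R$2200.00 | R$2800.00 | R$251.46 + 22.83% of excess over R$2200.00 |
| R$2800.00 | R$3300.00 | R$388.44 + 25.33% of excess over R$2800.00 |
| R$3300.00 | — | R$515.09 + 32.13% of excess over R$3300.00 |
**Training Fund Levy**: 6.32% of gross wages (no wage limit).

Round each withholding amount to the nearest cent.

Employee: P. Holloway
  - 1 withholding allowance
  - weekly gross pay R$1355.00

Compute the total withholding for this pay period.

R$192.73

Income Tax: taxable = R$1355.00 − 1×R$230.00 = R$1125.00
  R$90.30 + 13.43% × (R$1125.00 − R$1000.00) = R$90.30 + 13.43% × R$125.00 = R$107.09
Training Fund Levy: 6.32% × R$1355.00 = R$85.64
Total: R$107.09 + R$85.64 = R$192.73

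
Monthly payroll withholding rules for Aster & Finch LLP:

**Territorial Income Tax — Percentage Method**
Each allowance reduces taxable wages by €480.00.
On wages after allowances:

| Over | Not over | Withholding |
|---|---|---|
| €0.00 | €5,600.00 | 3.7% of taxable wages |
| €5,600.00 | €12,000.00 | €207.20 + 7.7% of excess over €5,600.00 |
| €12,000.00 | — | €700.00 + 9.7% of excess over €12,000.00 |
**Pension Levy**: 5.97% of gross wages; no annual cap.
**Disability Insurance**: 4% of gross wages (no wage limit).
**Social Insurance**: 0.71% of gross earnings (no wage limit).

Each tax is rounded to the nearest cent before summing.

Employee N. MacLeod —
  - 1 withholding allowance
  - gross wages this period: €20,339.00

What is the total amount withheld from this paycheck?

€3,634.53

Territorial Income Tax: taxable = €20,339.00 − 1×€480.00 = €19,859.00
  €700.00 + 9.7% × (€19,859.00 − €12,000.00) = €700.00 + 9.7% × €7,859.00 = €1,462.32
Pension Levy: 5.97% × €20,339.00 = €1,214.24
Disability Insurance: 4% × €20,339.00 = €813.56
Social Insurance: 0.71% × €20,339.00 = €144.41
Total: €1,462.32 + €1,214.24 + €813.56 + €144.41 = €3,634.53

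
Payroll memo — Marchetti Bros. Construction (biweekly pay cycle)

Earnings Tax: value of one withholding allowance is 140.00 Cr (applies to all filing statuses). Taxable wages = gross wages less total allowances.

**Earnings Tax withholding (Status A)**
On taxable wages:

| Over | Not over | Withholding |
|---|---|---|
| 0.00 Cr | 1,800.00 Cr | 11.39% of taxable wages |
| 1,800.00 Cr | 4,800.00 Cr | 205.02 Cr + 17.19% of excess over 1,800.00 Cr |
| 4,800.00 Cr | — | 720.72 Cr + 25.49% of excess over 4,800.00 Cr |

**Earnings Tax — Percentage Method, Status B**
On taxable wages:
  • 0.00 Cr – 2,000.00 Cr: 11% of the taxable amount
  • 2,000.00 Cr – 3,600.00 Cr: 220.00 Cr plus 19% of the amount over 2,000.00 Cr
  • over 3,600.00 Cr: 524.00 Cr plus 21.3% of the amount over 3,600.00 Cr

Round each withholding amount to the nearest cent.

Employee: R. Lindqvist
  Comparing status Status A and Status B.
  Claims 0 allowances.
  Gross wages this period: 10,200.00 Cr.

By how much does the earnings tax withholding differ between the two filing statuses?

167.38 Cr

Earnings Tax (Status A): taxable = 10,200.00 Cr
  720.72 Cr + 25.49% × (10,200.00 Cr − 4,800.00 Cr) = 720.72 Cr + 25.49% × 5,400.00 Cr = 2,097.18 Cr
Earnings Tax (Status B): taxable = 10,200.00 Cr
  524.00 Cr + 21.3% × (10,200.00 Cr − 3,600.00 Cr) = 524.00 Cr + 21.3% × 6,600.00 Cr = 1,929.80 Cr
Difference: |2,097.18 Cr − 1,929.80 Cr| = 167.38 Cr (higher under Status A)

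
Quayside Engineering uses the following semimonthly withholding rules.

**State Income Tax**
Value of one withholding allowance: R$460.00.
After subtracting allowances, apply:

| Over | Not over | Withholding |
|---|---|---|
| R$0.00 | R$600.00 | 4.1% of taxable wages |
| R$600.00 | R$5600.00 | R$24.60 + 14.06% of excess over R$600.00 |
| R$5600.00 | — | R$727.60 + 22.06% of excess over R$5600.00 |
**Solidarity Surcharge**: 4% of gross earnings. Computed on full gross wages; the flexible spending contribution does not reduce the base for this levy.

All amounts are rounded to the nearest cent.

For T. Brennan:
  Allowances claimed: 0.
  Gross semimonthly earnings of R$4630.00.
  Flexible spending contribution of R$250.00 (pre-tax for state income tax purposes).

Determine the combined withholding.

R$741.27

State Income Tax: taxable = R$4630.00 − R$250.00 = R$4380.00
  R$24.60 + 14.06% × (R$4380.00 − R$600.00) = R$24.60 + 14.06% × R$3780.00 = R$556.07
Solidarity Surcharge: 4% × R$4630.00 = R$185.20
Total: R$556.07 + R$185.20 = R$741.27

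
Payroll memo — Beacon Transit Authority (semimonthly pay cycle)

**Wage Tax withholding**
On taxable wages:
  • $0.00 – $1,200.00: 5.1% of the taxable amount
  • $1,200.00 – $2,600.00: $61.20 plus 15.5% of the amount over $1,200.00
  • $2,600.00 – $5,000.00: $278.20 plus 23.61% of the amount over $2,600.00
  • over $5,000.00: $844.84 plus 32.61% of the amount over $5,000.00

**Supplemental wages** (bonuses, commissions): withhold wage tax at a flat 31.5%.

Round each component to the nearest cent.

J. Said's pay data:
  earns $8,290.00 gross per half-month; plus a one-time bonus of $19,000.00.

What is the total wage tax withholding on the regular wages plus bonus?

Wage Tax: taxable = $8,290.00
  $844.84 + 32.61% × ($8,290.00 − $5,000.00) = $844.84 + 32.61% × $3,290.00 = $1,917.71
Supplemental (31.5% flat on bonus): 31.5% × $19,000.00 = $5,985.00
Total wage tax: $1,917.71 + $5,985.00 = $7,902.71

$7,902.71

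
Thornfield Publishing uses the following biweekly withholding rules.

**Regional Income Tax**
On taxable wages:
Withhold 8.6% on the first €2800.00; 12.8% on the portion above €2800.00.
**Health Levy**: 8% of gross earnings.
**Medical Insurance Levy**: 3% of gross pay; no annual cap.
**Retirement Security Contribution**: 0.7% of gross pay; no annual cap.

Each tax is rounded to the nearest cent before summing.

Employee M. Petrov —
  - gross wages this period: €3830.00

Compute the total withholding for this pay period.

Regional Income Tax: taxable = €3830.00
  €240.80 + 12.8% × (€3830.00 − €2800.00) = €240.80 + 12.8% × €1030.00 = €372.64
Health Levy: 8% × €3830.00 = €306.40
Medical Insurance Levy: 3% × €3830.00 = €114.90
Retirement Security Contribution: 0.7% × €3830.00 = €26.81
Total: €372.64 + €306.40 + €114.90 + €26.81 = €820.75

€820.75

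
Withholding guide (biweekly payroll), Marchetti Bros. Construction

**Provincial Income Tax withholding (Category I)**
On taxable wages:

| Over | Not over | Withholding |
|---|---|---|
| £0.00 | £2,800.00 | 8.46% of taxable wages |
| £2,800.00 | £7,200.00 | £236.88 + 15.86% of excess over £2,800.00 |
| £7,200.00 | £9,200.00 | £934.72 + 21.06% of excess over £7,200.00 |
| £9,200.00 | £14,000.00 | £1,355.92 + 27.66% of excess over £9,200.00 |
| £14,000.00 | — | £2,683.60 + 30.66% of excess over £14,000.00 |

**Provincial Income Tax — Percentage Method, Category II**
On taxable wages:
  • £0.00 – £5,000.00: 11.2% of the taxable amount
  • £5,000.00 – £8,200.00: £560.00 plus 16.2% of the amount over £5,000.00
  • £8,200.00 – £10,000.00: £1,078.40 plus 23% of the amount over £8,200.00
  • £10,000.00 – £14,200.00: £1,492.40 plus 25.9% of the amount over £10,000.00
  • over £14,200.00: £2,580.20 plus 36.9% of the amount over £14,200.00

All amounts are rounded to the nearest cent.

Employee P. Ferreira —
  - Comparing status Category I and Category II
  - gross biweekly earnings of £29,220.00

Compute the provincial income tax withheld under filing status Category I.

£7,350.05

Provincial Income Tax (Category I): taxable = £29,220.00
  £2,683.60 + 30.66% × (£29,220.00 − £14,000.00) = £2,683.60 + 30.66% × £15,220.00 = £7,350.05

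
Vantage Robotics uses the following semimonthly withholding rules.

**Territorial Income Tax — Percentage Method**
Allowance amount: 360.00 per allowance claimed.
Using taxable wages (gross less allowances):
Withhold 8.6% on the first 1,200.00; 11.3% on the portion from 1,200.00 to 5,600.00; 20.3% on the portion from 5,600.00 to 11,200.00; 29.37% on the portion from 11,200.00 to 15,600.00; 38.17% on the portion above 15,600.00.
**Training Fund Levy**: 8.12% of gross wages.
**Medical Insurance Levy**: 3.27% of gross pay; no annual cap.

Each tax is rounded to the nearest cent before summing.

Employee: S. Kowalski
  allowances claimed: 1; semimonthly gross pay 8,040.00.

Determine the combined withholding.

Territorial Income Tax: taxable = 8,040.00 − 1×360.00 = 7,680.00
  600.40 + 20.3% × (7,680.00 − 5,600.00) = 600.40 + 20.3% × 2,080.00 = 1,022.64
Training Fund Levy: 8.12% × 8,040.00 = 652.85
Medical Insurance Levy: 3.27% × 8,040.00 = 262.91
Total: 1,022.64 + 652.85 + 262.91 = 1,938.40

1,938.40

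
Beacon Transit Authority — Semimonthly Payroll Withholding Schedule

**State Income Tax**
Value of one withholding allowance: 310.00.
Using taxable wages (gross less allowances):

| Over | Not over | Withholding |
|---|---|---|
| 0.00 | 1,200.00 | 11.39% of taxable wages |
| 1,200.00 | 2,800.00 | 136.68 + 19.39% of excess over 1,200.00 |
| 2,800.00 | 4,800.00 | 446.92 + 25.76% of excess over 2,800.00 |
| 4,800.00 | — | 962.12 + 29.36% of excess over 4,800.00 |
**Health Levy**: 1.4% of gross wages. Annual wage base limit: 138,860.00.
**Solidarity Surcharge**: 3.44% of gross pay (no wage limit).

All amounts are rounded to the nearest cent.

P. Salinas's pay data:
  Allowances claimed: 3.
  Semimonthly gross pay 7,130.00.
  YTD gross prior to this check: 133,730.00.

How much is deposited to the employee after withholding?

State Income Tax: taxable = 7,130.00 − 3×310.00 = 6,200.00
  962.12 + 29.36% × (6,200.00 − 4,800.00) = 962.12 + 29.36% × 1,400.00 = 1,373.16
Health Levy: cap 138,860.00 − YTD 133,730.00 = 5,130.00 subject; 1.4% × 5,130.00 = 71.82
Solidarity Surcharge: 3.44% × 7,130.00 = 245.27
Total withheld: 1,373.16 + 71.82 + 245.27 = 1,690.25
Net pay: 7,130.00 − 1,690.25 = 5,439.75

5,439.75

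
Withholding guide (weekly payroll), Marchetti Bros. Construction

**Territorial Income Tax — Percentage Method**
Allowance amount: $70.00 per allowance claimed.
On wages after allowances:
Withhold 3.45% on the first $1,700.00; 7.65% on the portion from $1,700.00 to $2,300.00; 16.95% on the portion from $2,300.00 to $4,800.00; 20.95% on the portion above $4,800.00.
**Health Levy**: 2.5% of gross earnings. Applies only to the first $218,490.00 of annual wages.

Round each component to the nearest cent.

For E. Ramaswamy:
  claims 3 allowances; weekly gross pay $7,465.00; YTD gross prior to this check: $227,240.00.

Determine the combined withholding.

Territorial Income Tax: taxable = $7,465.00 − 3×$70.00 = $7,255.00
  $528.30 + 20.95% × ($7,255.00 − $4,800.00) = $528.30 + 20.95% × $2,455.00 = $1,042.62
Health Levy: YTD $227,240.00 ≥ cap $218,490.00 → $0.00
Total: $1,042.62 + $0.00 = $1,042.62

$1,042.62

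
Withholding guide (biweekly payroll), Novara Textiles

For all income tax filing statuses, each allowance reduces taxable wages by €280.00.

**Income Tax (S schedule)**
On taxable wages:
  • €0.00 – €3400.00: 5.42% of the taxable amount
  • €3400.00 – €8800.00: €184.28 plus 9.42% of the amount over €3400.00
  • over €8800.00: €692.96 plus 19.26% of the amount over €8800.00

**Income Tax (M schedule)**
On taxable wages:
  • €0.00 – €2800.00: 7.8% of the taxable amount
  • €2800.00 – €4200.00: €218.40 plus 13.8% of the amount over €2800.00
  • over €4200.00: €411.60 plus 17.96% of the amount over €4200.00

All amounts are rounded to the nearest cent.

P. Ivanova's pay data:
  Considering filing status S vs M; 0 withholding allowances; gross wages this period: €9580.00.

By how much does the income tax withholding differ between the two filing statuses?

Income Tax (S): taxable = €9580.00
  €692.96 + 19.26% × (€9580.00 − €8800.00) = €692.96 + 19.26% × €780.00 = €843.19
Income Tax (M): taxable = €9580.00
  €411.60 + 17.96% × (€9580.00 − €4200.00) = €411.60 + 17.96% × €5380.00 = €1377.85
Difference: |€843.19 − €1377.85| = €534.66 (higher under M)

€534.66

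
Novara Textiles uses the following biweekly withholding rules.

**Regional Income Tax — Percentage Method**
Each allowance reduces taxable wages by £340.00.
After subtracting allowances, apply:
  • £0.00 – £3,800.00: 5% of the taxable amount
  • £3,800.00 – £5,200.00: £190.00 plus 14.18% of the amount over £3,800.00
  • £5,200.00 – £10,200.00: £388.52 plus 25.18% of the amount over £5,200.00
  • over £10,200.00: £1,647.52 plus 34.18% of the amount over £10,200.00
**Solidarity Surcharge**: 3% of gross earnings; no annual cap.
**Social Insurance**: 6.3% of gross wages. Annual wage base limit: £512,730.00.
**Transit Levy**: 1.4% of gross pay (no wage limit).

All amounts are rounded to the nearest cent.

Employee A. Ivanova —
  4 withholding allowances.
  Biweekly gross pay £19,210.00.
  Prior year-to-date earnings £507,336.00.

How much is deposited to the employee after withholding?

Regional Income Tax: taxable = £19,210.00 − 4×£340.00 = £17,850.00
  £1,647.52 + 34.18% × (£17,850.00 − £10,200.00) = £1,647.52 + 34.18% × £7,650.00 = £4,262.29
Solidarity Surcharge: 3% × £19,210.00 = £576.30
Social Insurance: cap £512,730.00 − YTD £507,336.00 = £5,394.00 subject; 6.3% × £5,394.00 = £339.82
Transit Levy: 1.4% × £19,210.00 = £268.94
Total withheld: £4,262.29 + £576.30 + £339.82 + £268.94 = £5,447.35
Net pay: £19,210.00 − £5,447.35 = £13,762.65

£13,762.65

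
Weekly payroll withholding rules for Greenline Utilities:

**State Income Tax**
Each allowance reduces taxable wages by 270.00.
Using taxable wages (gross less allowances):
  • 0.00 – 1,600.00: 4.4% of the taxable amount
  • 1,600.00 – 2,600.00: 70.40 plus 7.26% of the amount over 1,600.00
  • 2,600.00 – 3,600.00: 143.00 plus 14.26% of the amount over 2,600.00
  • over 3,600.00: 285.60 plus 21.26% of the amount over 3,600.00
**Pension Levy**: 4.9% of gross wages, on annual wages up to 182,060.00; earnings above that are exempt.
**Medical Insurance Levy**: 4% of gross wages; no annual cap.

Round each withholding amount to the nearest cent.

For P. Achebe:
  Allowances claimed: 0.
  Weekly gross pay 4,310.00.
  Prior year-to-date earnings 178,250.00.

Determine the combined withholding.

795.64

State Income Tax: taxable = 4,310.00
  285.60 + 21.26% × (4,310.00 − 3,600.00) = 285.60 + 21.26% × 710.00 = 436.55
Pension Levy: cap 182,060.00 − YTD 178,250.00 = 3,810.00 subject; 4.9% × 3,810.00 = 186.69
Medical Insurance Levy: 4% × 4,310.00 = 172.40
Total: 436.55 + 186.69 + 172.40 = 795.64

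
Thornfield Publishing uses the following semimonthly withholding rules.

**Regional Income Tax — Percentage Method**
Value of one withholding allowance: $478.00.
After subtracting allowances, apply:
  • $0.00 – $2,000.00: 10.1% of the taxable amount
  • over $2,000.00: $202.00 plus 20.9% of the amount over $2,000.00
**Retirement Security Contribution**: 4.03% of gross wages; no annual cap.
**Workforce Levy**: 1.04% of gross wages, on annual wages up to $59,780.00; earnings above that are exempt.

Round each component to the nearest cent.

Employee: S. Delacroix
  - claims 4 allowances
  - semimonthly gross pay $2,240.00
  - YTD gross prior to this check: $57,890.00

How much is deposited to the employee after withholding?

Regional Income Tax: taxable = $2,240.00 − 4×$478.00 = $328.00
  10.1% × $328.00 = $33.13
Retirement Security Contribution: 4.03% × $2,240.00 = $90.27
Workforce Levy: cap $59,780.00 − YTD $57,890.00 = $1,890.00 subject; 1.04% × $1,890.00 = $19.66
Total withheld: $33.13 + $90.27 + $19.66 = $143.06
Net pay: $2,240.00 − $143.06 = $2,096.94

$2,096.94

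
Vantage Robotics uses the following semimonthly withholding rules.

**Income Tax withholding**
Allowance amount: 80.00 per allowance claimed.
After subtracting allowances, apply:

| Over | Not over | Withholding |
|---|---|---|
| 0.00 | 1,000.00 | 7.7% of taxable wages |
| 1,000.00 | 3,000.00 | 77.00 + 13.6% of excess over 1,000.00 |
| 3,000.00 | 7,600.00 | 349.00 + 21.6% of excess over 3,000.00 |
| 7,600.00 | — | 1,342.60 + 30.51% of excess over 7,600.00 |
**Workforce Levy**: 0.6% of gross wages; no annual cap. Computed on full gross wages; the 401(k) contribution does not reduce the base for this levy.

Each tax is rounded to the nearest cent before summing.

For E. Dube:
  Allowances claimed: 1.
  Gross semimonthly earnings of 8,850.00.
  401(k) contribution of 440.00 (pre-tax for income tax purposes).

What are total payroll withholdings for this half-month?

1,618.42

Income Tax: taxable = 8,850.00 − 440.00 − 1×80.00 = 8,330.00
  1,342.60 + 30.51% × (8,330.00 − 7,600.00) = 1,342.60 + 30.51% × 730.00 = 1,565.32
Workforce Levy: 0.6% × 8,850.00 = 53.10
Total: 1,565.32 + 53.10 = 1,618.42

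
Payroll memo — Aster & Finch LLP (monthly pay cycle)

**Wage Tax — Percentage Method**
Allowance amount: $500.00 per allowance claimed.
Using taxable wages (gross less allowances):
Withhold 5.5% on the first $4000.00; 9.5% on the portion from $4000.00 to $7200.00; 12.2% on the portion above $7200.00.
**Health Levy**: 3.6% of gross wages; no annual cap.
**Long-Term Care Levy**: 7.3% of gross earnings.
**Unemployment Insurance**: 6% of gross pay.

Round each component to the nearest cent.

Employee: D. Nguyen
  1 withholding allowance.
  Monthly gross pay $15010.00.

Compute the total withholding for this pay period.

Wage Tax: taxable = $15010.00 − 1×$500.00 = $14510.00
  $524.00 + 12.2% × ($14510.00 − $7200.00) = $524.00 + 12.2% × $7310.00 = $1415.82
Health Levy: 3.6% × $15010.00 = $540.36
Long-Term Care Levy: 7.3% × $15010.00 = $1095.73
Unemployment Insurance: 6% × $15010.00 = $900.60
Total: $1415.82 + $540.36 + $1095.73 + $900.60 = $3952.51

$3952.51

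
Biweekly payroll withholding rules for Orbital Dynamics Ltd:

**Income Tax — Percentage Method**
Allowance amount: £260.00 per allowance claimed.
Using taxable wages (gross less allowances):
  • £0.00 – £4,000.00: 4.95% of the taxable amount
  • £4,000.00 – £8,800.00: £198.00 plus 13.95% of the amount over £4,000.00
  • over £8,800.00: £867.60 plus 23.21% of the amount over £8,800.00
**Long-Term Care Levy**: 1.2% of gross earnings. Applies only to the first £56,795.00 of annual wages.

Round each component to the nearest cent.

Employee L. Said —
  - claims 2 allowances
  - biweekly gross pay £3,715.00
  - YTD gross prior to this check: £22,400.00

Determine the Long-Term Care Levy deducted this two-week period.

Long-Term Care Levy: 1.2% × £3,715.00 = £44.58

£44.58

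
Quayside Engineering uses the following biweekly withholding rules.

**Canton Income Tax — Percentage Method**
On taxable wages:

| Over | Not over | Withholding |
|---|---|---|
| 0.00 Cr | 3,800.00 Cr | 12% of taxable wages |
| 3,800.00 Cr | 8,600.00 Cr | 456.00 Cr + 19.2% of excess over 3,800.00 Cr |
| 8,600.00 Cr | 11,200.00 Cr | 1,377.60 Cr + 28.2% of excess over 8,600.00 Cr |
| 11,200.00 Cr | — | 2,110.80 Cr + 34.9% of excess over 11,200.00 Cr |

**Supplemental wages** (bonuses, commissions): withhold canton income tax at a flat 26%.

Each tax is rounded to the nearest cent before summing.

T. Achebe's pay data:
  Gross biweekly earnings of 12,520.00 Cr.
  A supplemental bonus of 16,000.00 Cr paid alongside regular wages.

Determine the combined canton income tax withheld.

Canton Income Tax: taxable = 12,520.00 Cr
  2,110.80 Cr + 34.9% × (12,520.00 Cr − 11,200.00 Cr) = 2,110.80 Cr + 34.9% × 1,320.00 Cr = 2,571.48 Cr
Supplemental (26% flat on bonus): 26% × 16,000.00 Cr = 4,160.00 Cr
Total canton income tax: 2,571.48 Cr + 4,160.00 Cr = 6,731.48 Cr

6,731.48 Cr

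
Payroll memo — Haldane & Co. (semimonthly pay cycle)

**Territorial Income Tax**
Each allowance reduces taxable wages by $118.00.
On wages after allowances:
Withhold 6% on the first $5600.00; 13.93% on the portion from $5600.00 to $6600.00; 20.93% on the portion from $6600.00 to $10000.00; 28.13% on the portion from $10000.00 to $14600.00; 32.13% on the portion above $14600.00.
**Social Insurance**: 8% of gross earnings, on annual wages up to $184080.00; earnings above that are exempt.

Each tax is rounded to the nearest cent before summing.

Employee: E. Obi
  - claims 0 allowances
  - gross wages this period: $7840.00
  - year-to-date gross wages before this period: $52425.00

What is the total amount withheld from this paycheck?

Territorial Income Tax: taxable = $7840.00
  $475.30 + 20.93% × ($7840.00 − $6600.00) = $475.30 + 20.93% × $1240.00 = $734.83
Social Insurance: 8% × $7840.00 = $627.20
Total: $734.83 + $627.20 = $1362.03

$1362.03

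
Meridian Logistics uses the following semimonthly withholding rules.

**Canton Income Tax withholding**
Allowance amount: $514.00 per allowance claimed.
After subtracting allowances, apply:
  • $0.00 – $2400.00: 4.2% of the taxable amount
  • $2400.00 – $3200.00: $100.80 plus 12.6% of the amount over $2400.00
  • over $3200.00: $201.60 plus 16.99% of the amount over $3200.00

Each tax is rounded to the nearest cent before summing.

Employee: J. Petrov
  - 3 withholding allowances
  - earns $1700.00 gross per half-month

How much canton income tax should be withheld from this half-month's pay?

Canton Income Tax: taxable = $1700.00 − 3×$514.00 = $158.00
  4.2% × $158.00 = $6.64

$6.64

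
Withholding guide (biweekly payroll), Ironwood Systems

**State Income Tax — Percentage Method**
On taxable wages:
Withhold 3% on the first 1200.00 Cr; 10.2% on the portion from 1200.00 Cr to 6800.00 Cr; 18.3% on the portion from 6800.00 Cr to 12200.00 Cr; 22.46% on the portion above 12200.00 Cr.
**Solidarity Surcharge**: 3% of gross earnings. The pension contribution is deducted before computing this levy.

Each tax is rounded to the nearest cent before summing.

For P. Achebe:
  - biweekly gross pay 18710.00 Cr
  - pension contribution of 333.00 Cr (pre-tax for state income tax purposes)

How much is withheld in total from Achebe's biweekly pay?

State Income Tax: taxable = 18710.00 Cr − 333.00 Cr = 18377.00 Cr
  1595.40 Cr + 22.46% × (18377.00 Cr − 12200.00 Cr) = 1595.40 Cr + 22.46% × 6177.00 Cr = 2982.75 Cr
Solidarity Surcharge: 3% × 18377.00 Cr = 551.31 Cr
Total: 2982.75 Cr + 551.31 Cr = 3534.06 Cr

3534.06 Cr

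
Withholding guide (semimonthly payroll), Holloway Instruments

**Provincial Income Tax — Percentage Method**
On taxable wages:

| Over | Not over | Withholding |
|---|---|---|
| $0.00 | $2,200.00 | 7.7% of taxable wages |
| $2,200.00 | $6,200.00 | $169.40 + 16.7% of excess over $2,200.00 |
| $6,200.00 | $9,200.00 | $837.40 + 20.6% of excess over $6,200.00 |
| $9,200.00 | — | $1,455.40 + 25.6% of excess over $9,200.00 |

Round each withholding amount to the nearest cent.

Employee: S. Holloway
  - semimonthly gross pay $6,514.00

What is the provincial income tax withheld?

$902.08

Provincial Income Tax: taxable = $6,514.00
  $837.40 + 20.6% × ($6,514.00 − $6,200.00) = $837.40 + 20.6% × $314.00 = $902.08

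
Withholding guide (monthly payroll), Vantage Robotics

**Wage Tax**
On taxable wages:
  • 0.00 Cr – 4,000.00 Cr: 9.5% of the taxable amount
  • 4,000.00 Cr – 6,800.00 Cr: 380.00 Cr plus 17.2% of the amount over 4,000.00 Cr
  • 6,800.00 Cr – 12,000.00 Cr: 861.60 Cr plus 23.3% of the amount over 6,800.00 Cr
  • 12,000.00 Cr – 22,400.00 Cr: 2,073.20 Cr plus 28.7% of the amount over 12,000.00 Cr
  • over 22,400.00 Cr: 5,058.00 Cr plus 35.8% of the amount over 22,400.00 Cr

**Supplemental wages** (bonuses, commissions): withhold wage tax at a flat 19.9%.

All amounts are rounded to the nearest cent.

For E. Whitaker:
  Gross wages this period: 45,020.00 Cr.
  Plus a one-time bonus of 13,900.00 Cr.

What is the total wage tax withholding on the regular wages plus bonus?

Wage Tax: taxable = 45,020.00 Cr
  5,058.00 Cr + 35.8% × (45,020.00 Cr − 22,400.00 Cr) = 5,058.00 Cr + 35.8% × 22,620.00 Cr = 13,155.96 Cr
Supplemental (19.9% flat on bonus): 19.9% × 13,900.00 Cr = 2,766.10 Cr
Total wage tax: 13,155.96 Cr + 2,766.10 Cr = 15,922.06 Cr

15,922.06 Cr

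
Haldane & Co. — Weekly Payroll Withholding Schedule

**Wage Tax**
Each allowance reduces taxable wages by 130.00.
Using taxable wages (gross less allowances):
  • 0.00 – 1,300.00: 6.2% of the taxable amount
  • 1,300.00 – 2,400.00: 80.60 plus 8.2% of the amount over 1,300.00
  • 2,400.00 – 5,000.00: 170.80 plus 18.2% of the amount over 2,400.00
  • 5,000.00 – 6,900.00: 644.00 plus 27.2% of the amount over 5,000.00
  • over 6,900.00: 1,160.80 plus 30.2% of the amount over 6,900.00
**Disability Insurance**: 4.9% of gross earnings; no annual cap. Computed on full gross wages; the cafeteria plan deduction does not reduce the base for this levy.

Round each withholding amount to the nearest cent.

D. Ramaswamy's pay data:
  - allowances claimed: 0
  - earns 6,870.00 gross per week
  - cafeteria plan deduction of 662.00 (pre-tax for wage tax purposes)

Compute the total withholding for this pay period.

1,309.21

Wage Tax: taxable = 6,870.00 − 662.00 = 6,208.00
  644.00 + 27.2% × (6,208.00 − 5,000.00) = 644.00 + 27.2% × 1,208.00 = 972.58
Disability Insurance: 4.9% × 6,870.00 = 336.63
Total: 972.58 + 336.63 = 1,309.21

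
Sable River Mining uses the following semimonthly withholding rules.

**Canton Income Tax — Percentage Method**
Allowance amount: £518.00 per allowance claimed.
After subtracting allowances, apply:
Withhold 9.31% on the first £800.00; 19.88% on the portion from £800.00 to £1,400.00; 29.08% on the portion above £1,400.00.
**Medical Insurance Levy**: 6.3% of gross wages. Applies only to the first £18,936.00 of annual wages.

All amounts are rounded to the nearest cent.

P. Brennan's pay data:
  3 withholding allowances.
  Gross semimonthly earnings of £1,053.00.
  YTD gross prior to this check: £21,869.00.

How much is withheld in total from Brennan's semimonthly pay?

£0.00

Canton Income Tax: taxable = £1,053.00 − 3×£518.00 = £-501.00
  Taxable ≤ 0 → £0.00
Medical Insurance Levy: YTD £21,869.00 ≥ cap £18,936.00 → £0.00
Total: £0.00 + £0.00 = £0.00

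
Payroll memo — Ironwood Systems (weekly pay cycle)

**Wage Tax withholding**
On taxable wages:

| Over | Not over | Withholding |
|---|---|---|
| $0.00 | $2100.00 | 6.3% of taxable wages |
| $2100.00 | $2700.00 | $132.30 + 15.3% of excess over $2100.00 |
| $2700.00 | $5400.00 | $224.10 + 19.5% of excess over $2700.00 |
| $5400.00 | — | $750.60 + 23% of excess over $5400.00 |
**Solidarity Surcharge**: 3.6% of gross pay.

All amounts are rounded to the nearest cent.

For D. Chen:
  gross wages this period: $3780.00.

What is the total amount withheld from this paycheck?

Wage Tax: taxable = $3780.00
  $224.10 + 19.5% × ($3780.00 − $2700.00) = $224.10 + 19.5% × $1080.00 = $434.70
Solidarity Surcharge: 3.6% × $3780.00 = $136.08
Total: $434.70 + $136.08 = $570.78

$570.78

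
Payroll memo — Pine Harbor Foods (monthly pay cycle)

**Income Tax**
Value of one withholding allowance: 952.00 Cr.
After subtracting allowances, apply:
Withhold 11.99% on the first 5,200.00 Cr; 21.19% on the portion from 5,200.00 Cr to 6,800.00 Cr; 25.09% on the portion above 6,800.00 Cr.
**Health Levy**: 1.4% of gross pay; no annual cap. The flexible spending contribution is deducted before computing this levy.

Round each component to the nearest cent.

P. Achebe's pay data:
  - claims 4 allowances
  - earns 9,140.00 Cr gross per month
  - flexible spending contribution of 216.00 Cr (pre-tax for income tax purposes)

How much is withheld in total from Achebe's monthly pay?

738.35 Cr

Income Tax: taxable = 9,140.00 Cr − 216.00 Cr − 4×952.00 Cr = 5,116.00 Cr
  11.99% × 5,116.00 Cr = 613.41 Cr
Health Levy: 1.4% × 8,924.00 Cr = 124.94 Cr
Total: 613.41 Cr + 124.94 Cr = 738.35 Cr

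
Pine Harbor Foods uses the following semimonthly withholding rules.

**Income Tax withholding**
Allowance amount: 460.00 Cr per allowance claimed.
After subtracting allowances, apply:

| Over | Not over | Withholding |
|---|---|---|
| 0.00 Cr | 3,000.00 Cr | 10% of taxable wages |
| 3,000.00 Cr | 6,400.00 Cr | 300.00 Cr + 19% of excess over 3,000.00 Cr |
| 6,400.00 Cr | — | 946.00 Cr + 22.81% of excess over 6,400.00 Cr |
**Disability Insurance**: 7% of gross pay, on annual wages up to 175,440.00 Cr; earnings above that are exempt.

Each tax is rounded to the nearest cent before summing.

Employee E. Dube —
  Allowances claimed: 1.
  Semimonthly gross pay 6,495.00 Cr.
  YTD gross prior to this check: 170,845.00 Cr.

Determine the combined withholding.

Income Tax: taxable = 6,495.00 Cr − 1×460.00 Cr = 6,035.00 Cr
  300.00 Cr + 19% × (6,035.00 Cr − 3,000.00 Cr) = 300.00 Cr + 19% × 3,035.00 Cr = 876.65 Cr
Disability Insurance: cap 175,440.00 Cr − YTD 170,845.00 Cr = 4,595.00 Cr subject; 7% × 4,595.00 Cr = 321.65 Cr
Total: 876.65 Cr + 321.65 Cr = 1,198.30 Cr

1,198.30 Cr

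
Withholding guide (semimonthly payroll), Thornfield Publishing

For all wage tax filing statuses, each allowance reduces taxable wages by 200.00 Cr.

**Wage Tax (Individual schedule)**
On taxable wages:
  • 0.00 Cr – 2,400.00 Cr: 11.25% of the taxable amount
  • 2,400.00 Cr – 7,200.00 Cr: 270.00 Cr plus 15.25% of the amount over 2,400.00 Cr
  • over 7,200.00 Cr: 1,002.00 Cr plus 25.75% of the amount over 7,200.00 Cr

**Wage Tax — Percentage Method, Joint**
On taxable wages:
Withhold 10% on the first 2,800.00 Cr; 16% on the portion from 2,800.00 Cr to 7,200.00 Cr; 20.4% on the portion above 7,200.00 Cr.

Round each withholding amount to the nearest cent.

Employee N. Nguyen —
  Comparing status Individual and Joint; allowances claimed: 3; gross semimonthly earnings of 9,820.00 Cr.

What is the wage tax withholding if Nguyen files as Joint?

1,396.08 Cr

Wage Tax (Joint): taxable = 9,820.00 Cr − 3×200.00 Cr = 9,220.00 Cr
  984.00 Cr + 20.4% × (9,220.00 Cr − 7,200.00 Cr) = 984.00 Cr + 20.4% × 2,020.00 Cr = 1,396.08 Cr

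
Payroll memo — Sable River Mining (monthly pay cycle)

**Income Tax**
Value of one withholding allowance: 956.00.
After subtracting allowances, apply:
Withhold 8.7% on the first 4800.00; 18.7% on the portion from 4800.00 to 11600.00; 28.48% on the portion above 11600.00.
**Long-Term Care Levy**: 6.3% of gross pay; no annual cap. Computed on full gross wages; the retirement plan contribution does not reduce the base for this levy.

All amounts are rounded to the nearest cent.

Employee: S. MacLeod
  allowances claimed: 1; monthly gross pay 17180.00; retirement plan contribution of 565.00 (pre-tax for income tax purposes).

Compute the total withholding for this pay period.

Income Tax: taxable = 17180.00 − 565.00 − 1×956.00 = 15659.00
  1689.20 + 28.48% × (15659.00 − 11600.00) = 1689.20 + 28.48% × 4059.00 = 2845.20
Long-Term Care Levy: 6.3% × 17180.00 = 1082.34
Total: 2845.20 + 1082.34 = 3927.54

3927.54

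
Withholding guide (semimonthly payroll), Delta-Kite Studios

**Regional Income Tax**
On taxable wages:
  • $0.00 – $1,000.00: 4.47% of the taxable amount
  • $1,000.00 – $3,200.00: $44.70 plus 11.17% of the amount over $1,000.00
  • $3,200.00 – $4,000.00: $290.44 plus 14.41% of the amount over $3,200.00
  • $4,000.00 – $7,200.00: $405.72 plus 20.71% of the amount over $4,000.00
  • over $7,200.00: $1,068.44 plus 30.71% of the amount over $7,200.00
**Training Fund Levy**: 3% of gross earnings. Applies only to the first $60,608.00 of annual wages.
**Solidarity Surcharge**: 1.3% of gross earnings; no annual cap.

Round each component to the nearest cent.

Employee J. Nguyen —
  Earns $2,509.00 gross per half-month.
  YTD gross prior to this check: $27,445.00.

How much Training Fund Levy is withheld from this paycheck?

Training Fund Levy: 3% × $2,509.00 = $75.27

$75.27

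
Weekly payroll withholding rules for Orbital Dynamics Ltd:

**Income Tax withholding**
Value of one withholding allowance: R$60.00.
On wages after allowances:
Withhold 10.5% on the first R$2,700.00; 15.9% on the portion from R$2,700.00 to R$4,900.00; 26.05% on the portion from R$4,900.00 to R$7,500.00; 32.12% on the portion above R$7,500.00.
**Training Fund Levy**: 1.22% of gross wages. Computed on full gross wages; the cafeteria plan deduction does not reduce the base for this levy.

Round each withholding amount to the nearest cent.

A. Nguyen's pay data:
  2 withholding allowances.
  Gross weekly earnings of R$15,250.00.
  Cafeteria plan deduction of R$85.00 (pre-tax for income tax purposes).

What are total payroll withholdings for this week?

Income Tax: taxable = R$15,250.00 − R$85.00 − 2×R$60.00 = R$15,045.00
  R$1,310.60 + 32.12% × (R$15,045.00 − R$7,500.00) = R$1,310.60 + 32.12% × R$7,545.00 = R$3,734.05
Training Fund Levy: 1.22% × R$15,250.00 = R$186.05
Total: R$3,734.05 + R$186.05 = R$3,920.10

R$3,920.10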